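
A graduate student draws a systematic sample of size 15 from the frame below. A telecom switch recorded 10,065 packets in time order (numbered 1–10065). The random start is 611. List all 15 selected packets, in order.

k = N/n = 10065/15 = 671
packet 1: 611
packet 2: 611 + 671 = 1282
packet 3: 1282 + 671 = 1953
packet 4: 1953 + 671 = 2624
packet 5: 2624 + 671 = 3295
packet 6: 3295 + 671 = 3966
packet 7: 3966 + 671 = 4637
packet 8: 4637 + 671 = 5308
packet 9: 5308 + 671 = 5979
packet 10: 5979 + 671 = 6650
packet 11: 6650 + 671 = 7321
packet 12: 7321 + 671 = 7992
packet 13: 7992 + 671 = 8663
packet 14: 8663 + 671 = 9334
packet 15: 9334 + 671 = 10005

611, 1282, 1953, 2624, 3295, 3966, 4637, 5308, 5979, 6650, 7321, 7992, 8663, 9334, 10005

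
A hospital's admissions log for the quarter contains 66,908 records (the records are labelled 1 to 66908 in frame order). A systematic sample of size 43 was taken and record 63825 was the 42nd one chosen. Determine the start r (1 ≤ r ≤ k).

k = 66908/43 = 1556
r = 63825 − (42−1)×1556 = 63825 − 63796 = 29

29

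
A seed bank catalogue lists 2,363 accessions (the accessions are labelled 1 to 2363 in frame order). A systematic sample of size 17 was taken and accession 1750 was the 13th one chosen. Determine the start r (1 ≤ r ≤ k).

82

k = 2363/17 = 139
r = 1750 − (13−1)×139 = 1750 − 1668 = 82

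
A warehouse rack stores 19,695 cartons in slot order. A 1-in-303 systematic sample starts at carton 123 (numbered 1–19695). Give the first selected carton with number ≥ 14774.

k = 303
Steps past start: ⌈(14774 − 123)/303⌉ = ⌈14651/303⌉ = 49
Selected carton: 123 + 49×303 = 14970

14970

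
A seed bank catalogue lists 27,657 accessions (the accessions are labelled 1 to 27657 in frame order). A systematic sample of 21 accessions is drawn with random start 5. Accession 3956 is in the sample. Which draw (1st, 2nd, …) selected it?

4

k = 27657/21 = 1317
position = (3956 − 5)/1317 + 1 = 3951/1317 + 1 = 3 + 1 = 4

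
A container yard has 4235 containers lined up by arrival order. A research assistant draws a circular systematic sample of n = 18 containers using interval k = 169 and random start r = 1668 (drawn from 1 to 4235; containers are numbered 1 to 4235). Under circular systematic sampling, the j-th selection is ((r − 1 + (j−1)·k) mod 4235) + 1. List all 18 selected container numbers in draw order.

Selection 1: 1668
Selection 2: 1668 + 169 = 1837
Selection 3: 1837 + 169 = 2006
Selection 4: 2006 + 169 = 2175
Selection 5: 2175 + 169 = 2344
Selection 6: 2344 + 169 = 2513
Selection 7: 2513 + 169 = 2682
Selection 8: 2682 + 169 = 2851
Selection 9: 2851 + 169 = 3020
Selection 10: 3020 + 169 = 3189
Selection 11: 3189 + 169 = 3358
Selection 12: 3358 + 169 = 3527
Selection 13: 3527 + 169 = 3696
Selection 14: 3696 + 169 = 3865
Selection 15: 3865 + 169 = 4034
Selection 16: 4034 + 169 = 4203
Selection 17: 4203 + 169 = 4372 → 4372 − 4235 = 137
Selection 18: 137 + 169 = 306

1668, 1837, 2006, 2175, 2344, 2513, 2682, 2851, 3020, 3189, 3358, 3527, 3696, 3865, 4034, 4203, 137, 306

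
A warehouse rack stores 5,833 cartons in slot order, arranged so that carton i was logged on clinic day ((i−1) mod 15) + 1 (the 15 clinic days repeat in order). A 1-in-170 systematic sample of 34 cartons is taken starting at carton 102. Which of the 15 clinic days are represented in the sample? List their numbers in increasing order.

Consecutive selections differ by k = 170, so their clinic day numbers differ by 170 mod 15 = 5.
gcd(170, 15) = 5, so the sample visits 15/5 = 3 distinct residues mod 15.
Start 102 is clinic day 12; the clinic days hit are 2, 7, 12.

2, 7, 12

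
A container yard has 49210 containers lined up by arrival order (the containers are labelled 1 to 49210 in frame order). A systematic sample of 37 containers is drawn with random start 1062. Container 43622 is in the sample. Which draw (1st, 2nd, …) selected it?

33

k = 49210/37 = 1330
position = (43622 − 1062)/1330 + 1 = 42560/1330 + 1 = 32 + 1 = 33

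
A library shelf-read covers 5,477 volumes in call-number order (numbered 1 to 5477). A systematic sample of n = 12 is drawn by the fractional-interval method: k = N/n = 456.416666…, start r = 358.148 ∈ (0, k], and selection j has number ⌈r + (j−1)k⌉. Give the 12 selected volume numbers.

j=1: r + 0k = 358.148 → ⌈·⌉ = 359
j=2: r + 1k = 814.564666… → ⌈·⌉ = 815
j=3: r + 2k = 1270.981333… → ⌈·⌉ = 1271
j=4: r + 3k = 1727.398 → ⌈·⌉ = 1728
j=5: r + 4k = 2183.814666… → ⌈·⌉ = 2184
j=6: r + 5k = 2640.231333… → ⌈·⌉ = 2641
j=7: r + 6k = 3096.648 → ⌈·⌉ = 3097
j=8: r + 7k = 3553.064666… → ⌈·⌉ = 3554
j=9: r + 8k = 4009.481333… → ⌈·⌉ = 4010
j=10: r + 9k = 4465.898 → ⌈·⌉ = 4466
j=11: r + 10k = 4922.314666… → ⌈·⌉ = 4923
j=12: r + 11k = 5378.731333… → ⌈·⌉ = 5379

359, 815, 1271, 1728, 2184, 2641, 3097, 3554, 4010, 4466, 4923, 5379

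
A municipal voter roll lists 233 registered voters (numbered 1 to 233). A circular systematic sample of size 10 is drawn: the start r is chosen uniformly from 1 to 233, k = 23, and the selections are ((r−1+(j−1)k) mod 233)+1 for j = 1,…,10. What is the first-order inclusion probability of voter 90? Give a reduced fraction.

For each position j, as r ranges over 1…233 the j-th selection hits every voter exactly once, so voter 90 is selected for exactly 10 of the 233 starts.
Inclusion probability = 10/233.

10/233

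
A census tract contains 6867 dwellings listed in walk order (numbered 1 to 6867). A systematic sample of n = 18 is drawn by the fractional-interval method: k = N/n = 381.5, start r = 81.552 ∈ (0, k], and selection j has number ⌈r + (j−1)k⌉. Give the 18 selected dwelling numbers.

j=1: r + 0k = 81.552 → ⌈·⌉ = 82
j=2: r + 1k = 463.052 → ⌈·⌉ = 464
j=3: r + 2k = 844.552 → ⌈·⌉ = 845
j=4: r + 3k = 1226.052 → ⌈·⌉ = 1227
j=5: r + 4k = 1607.552 → ⌈·⌉ = 1608
j=6: r + 5k = 1989.052 → ⌈·⌉ = 1990
j=7: r + 6k = 2370.552 → ⌈·⌉ = 2371
j=8: r + 7k = 2752.052 → ⌈·⌉ = 2753
j=9: r + 8k = 3133.552 → ⌈·⌉ = 3134
j=10: r + 9k = 3515.052 → ⌈·⌉ = 3516
j=11: r + 10k = 3896.552 → ⌈·⌉ = 3897
j=12: r + 11k = 4278.052 → ⌈·⌉ = 4279
j=13: r + 12k = 4659.552 → ⌈·⌉ = 4660
j=14: r + 13k = 5041.052 → ⌈·⌉ = 5042
j=15: r + 14k = 5422.552 → ⌈·⌉ = 5423
j=16: r + 15k = 5804.052 → ⌈·⌉ = 5805
j=17: r + 16k = 6185.552 → ⌈·⌉ = 6186
j=18: r + 17k = 6567.052 → ⌈·⌉ = 6568

82, 464, 845, 1227, 1608, 1990, 2371, 2753, 3134, 3516, 3897, 4279, 4660, 5042, 5423, 5805, 6186, 6568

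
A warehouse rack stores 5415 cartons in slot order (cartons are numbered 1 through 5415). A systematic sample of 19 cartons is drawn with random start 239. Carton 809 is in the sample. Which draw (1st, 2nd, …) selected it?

3

k = 5415/19 = 285
position = (809 − 239)/285 + 1 = 570/285 + 1 = 2 + 1 = 3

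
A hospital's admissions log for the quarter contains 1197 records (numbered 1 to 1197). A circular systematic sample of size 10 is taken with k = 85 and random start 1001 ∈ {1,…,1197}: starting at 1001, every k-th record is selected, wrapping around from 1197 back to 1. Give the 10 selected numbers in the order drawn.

1001, 1086, 1171, 59, 144, 229, 314, 399, 484, 569

Selection 1: 1001
Selection 2: 1001 + 85 = 1086
Selection 3: 1086 + 85 = 1171
Selection 4: 1171 + 85 = 1256 → 1256 − 1197 = 59
Selection 5: 59 + 85 = 144
Selection 6: 144 + 85 = 229
Selection 7: 229 + 85 = 314
Selection 8: 314 + 85 = 399
Selection 9: 399 + 85 = 484
Selection 10: 484 + 85 = 569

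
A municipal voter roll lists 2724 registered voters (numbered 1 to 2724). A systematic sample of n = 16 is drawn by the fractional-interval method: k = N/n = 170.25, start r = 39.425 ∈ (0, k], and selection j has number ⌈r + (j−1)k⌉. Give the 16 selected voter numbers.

j=1: r + 0k = 39.425 → ⌈·⌉ = 40
j=2: r + 1k = 209.675 → ⌈·⌉ = 210
j=3: r + 2k = 379.925 → ⌈·⌉ = 380
j=4: r + 3k = 550.175 → ⌈·⌉ = 551
j=5: r + 4k = 720.425 → ⌈·⌉ = 721
j=6: r + 5k = 890.675 → ⌈·⌉ = 891
j=7: r + 6k = 1060.925 → ⌈·⌉ = 1061
j=8: r + 7k = 1231.175 → ⌈·⌉ = 1232
j=9: r + 8k = 1401.425 → ⌈·⌉ = 1402
j=10: r + 9k = 1571.675 → ⌈·⌉ = 1572
j=11: r + 10k = 1741.925 → ⌈·⌉ = 1742
j=12: r + 11k = 1912.175 → ⌈·⌉ = 1913
j=13: r + 12k = 2082.425 → ⌈·⌉ = 2083
j=14: r + 13k = 2252.675 → ⌈·⌉ = 2253
j=15: r + 14k = 2422.925 → ⌈·⌉ = 2423
j=16: r + 15k = 2593.175 → ⌈·⌉ = 2594

40, 210, 380, 551, 721, 891, 1061, 1232, 1402, 1572, 1742, 1913, 2083, 2253, 2423, 2594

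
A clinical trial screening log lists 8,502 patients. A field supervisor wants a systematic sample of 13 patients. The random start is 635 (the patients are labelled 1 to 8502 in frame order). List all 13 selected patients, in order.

k = N/n = 8502/13 = 654
patient 1: 635
patient 2: 635 + 654 = 1289
patient 3: 1289 + 654 = 1943
patient 4: 1943 + 654 = 2597
patient 5: 2597 + 654 = 3251
patient 6: 3251 + 654 = 3905
patient 7: 3905 + 654 = 4559
patient 8: 4559 + 654 = 5213
patient 9: 5213 + 654 = 5867
patient 10: 5867 + 654 = 6521
patient 11: 6521 + 654 = 7175
patient 12: 7175 + 654 = 7829
patient 13: 7829 + 654 = 8483

635, 1289, 1943, 2597, 3251, 3905, 4559, 5213, 5867, 6521, 7175, 7829, 8483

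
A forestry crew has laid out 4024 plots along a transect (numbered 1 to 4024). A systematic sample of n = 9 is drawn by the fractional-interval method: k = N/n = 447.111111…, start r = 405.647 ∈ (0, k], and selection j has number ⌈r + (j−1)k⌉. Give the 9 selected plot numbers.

j=1: r + 0k = 405.647 → ⌈·⌉ = 406
j=2: r + 1k = 852.758111… → ⌈·⌉ = 853
j=3: r + 2k = 1299.869222… → ⌈·⌉ = 1300
j=4: r + 3k = 1746.980333… → ⌈·⌉ = 1747
j=5: r + 4k = 2194.091444… → ⌈·⌉ = 2195
j=6: r + 5k = 2641.202555… → ⌈·⌉ = 2642
j=7: r + 6k = 3088.313666… → ⌈·⌉ = 3089
j=8: r + 7k = 3535.424777… → ⌈·⌉ = 3536
j=9: r + 8k = 3982.535888… → ⌈·⌉ = 3983

406, 853, 1300, 1747, 2195, 2642, 3089, 3536, 3983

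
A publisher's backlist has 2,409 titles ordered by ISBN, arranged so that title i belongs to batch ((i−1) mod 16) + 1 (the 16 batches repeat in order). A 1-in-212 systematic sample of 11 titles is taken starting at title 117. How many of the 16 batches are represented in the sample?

4

Consecutive selections differ by k = 212, so their batch numbers differ by 212 mod 16 = 4.
gcd(212, 16) = 4, so the sample visits 16/4 = 4 distinct residues mod 16.
Start 117 is batch 5; the batches hit are 1, 5, 9, 13.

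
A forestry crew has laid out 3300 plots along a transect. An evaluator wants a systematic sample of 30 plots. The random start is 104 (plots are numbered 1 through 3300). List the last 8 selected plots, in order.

k = N/n = 3300/30 = 110
23rd selection = 104 + 22×110 = 2524
24th: 2524 + 110 = 2634
25th: 2634 + 110 = 2744
26th: 2744 + 110 = 2854
27th: 2854 + 110 = 2964
28th: 2964 + 110 = 3074
29th: 3074 + 110 = 3184
30th: 3184 + 110 = 3294

2524, 2634, 2744, 2854, 2964, 3074, 3184, 3294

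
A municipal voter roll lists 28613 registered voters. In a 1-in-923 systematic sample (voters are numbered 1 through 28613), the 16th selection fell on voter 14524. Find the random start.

679

k = 923
r = 14524 − (16−1)×923 = 14524 − 13845 = 679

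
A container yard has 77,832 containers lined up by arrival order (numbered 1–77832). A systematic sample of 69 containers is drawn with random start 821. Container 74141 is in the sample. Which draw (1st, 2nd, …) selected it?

66

k = 77832/69 = 1128
position = (74141 − 821)/1128 + 1 = 73320/1128 + 1 = 65 + 1 = 66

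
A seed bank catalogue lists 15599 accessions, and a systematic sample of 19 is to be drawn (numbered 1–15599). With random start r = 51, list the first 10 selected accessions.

51, 872, 1693, 2514, 3335, 4156, 4977, 5798, 6619, 7440

k = N/n = 15599/19 = 821
accession 1: 51
accession 2: 51 + 821 = 872
accession 3: 872 + 821 = 1693
accession 4: 1693 + 821 = 2514
accession 5: 2514 + 821 = 3335
accession 6: 3335 + 821 = 4156
accession 7: 4156 + 821 = 4977
accession 8: 4977 + 821 = 5798
accession 9: 5798 + 821 = 6619
accession 10: 6619 + 821 = 7440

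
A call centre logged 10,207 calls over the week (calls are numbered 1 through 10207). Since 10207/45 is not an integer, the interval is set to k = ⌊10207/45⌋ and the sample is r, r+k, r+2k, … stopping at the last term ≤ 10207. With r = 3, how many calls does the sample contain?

46

k = ⌊10207/45⌋ = 226
Achieved size = ⌊(10207 − 3)/226⌋ + 1 = ⌊10204/226⌋ + 1 = 45 + 1 = 46
(last selection: 3 + 45×226 = 10173 ≤ 10207; next would be 10399 > 10207)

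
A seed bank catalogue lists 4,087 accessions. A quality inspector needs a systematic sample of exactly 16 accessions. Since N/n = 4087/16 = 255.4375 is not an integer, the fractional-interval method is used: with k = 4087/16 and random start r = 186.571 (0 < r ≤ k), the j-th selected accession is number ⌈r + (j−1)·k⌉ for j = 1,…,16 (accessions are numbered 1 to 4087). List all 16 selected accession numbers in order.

187, 443, 698, 953, 1209, 1464, 1720, 1975, 2231, 2486, 2741, 2997, 3252, 3508, 3763, 4019

j=1: r + 0k = 186.571 → ⌈·⌉ = 187
j=2: r + 1k = 442.0085 → ⌈·⌉ = 443
j=3: r + 2k = 697.446 → ⌈·⌉ = 698
j=4: r + 3k = 952.8835 → ⌈·⌉ = 953
j=5: r + 4k = 1208.321 → ⌈·⌉ = 1209
j=6: r + 5k = 1463.7585 → ⌈·⌉ = 1464
j=7: r + 6k = 1719.196 → ⌈·⌉ = 1720
j=8: r + 7k = 1974.6335 → ⌈·⌉ = 1975
j=9: r + 8k = 2230.071 → ⌈·⌉ = 2231
j=10: r + 9k = 2485.5085 → ⌈·⌉ = 2486
j=11: r + 10k = 2740.946 → ⌈·⌉ = 2741
j=12: r + 11k = 2996.3835 → ⌈·⌉ = 2997
j=13: r + 12k = 3251.821 → ⌈·⌉ = 3252
j=14: r + 13k = 3507.2585 → ⌈·⌉ = 3508
j=15: r + 14k = 3762.696 → ⌈·⌉ = 3763
j=16: r + 15k = 4018.1335 → ⌈·⌉ = 4019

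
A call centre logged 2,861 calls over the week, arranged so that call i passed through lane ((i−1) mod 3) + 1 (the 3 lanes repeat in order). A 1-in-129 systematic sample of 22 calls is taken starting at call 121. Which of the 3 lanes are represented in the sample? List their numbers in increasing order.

1

Consecutive selections differ by k = 129, so their lane numbers differ by 129 mod 3 = 0.
gcd(129, 3) = 3, so the sample visits 3/3 = 1 distinct residues mod 3.
Start 121 is lane 1; the lanes hit are 1.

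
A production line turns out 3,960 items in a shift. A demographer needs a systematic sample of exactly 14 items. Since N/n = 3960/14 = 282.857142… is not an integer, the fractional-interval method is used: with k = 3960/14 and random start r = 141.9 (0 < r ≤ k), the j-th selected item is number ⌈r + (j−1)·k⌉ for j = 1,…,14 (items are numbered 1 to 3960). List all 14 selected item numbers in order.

j=1: r + 0k = 141.9 → ⌈·⌉ = 142
j=2: r + 1k = 424.757142… → ⌈·⌉ = 425
j=3: r + 2k = 707.614285… → ⌈·⌉ = 708
j=4: r + 3k = 990.471428… → ⌈·⌉ = 991
j=5: r + 4k = 1273.328571… → ⌈·⌉ = 1274
j=6: r + 5k = 1556.185714… → ⌈·⌉ = 1557
j=7: r + 6k = 1839.042857… → ⌈·⌉ = 1840
j=8: r + 7k = 2121.9 → ⌈·⌉ = 2122
j=9: r + 8k = 2404.757142… → ⌈·⌉ = 2405
j=10: r + 9k = 2687.614285… → ⌈·⌉ = 2688
j=11: r + 10k = 2970.471428… → ⌈·⌉ = 2971
j=12: r + 11k = 3253.328571… → ⌈·⌉ = 3254
j=13: r + 12k = 3536.185714… → ⌈·⌉ = 3537
j=14: r + 13k = 3819.042857… → ⌈·⌉ = 3820

142, 425, 708, 991, 1274, 1557, 1840, 2122, 2405, 2688, 2971, 3254, 3537, 3820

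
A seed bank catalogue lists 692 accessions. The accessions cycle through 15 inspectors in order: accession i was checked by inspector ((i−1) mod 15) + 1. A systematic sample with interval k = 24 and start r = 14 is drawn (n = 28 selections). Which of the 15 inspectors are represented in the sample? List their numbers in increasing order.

2, 5, 8, 11, 14

Consecutive selections differ by k = 24, so their inspector numbers differ by 24 mod 15 = 9.
gcd(24, 15) = 3, so the sample visits 15/3 = 5 distinct residues mod 15.
Start 14 is inspector 14; the inspectors hit are 2, 5, 8, 11, 14.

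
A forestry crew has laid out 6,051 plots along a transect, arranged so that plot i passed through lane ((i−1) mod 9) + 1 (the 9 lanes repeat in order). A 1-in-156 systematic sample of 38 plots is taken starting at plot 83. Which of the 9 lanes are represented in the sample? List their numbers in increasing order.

2, 5, 8

Consecutive selections differ by k = 156, so their lane numbers differ by 156 mod 9 = 3.
gcd(156, 9) = 3, so the sample visits 9/3 = 3 distinct residues mod 9.
Start 83 is lane 2; the lanes hit are 2, 5, 8.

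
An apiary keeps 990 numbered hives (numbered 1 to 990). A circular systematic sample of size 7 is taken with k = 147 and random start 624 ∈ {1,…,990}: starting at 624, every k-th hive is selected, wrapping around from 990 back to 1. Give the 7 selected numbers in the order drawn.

624, 771, 918, 75, 222, 369, 516

Selection 1: 624
Selection 2: 624 + 147 = 771
Selection 3: 771 + 147 = 918
Selection 4: 918 + 147 = 1065 → 1065 − 990 = 75
Selection 5: 75 + 147 = 222
Selection 6: 222 + 147 = 369
Selection 7: 369 + 147 = 516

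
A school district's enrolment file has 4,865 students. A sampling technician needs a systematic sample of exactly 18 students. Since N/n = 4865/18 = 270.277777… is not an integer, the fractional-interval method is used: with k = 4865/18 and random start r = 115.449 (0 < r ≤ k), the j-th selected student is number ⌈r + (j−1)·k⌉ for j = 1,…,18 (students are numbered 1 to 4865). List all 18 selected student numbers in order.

116, 386, 657, 927, 1197, 1467, 1738, 2008, 2278, 2548, 2819, 3089, 3359, 3630, 3900, 4170, 4440, 4711

j=1: r + 0k = 115.449 → ⌈·⌉ = 116
j=2: r + 1k = 385.726777… → ⌈·⌉ = 386
j=3: r + 2k = 656.004555… → ⌈·⌉ = 657
j=4: r + 3k = 926.282333… → ⌈·⌉ = 927
j=5: r + 4k = 1196.560111… → ⌈·⌉ = 1197
j=6: r + 5k = 1466.837888… → ⌈·⌉ = 1467
j=7: r + 6k = 1737.115666… → ⌈·⌉ = 1738
j=8: r + 7k = 2007.393444… → ⌈·⌉ = 2008
j=9: r + 8k = 2277.671222… → ⌈·⌉ = 2278
j=10: r + 9k = 2547.949 → ⌈·⌉ = 2548
j=11: r + 10k = 2818.226777… → ⌈·⌉ = 2819
j=12: r + 11k = 3088.504555… → ⌈·⌉ = 3089
j=13: r + 12k = 3358.782333… → ⌈·⌉ = 3359
j=14: r + 13k = 3629.060111… → ⌈·⌉ = 3630
j=15: r + 14k = 3899.337888… → ⌈·⌉ = 3900
j=16: r + 15k = 4169.615666… → ⌈·⌉ = 4170
j=17: r + 16k = 4439.893444… → ⌈·⌉ = 4440
j=18: r + 17k = 4710.171222… → ⌈·⌉ = 4711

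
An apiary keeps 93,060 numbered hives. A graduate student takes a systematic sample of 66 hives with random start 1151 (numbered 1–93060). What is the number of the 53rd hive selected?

k = 93060/66 = 1410
53rd selection = r + (53−1)·k = 1151 + 52×1410 = 1151 + 73320 = 74471

74471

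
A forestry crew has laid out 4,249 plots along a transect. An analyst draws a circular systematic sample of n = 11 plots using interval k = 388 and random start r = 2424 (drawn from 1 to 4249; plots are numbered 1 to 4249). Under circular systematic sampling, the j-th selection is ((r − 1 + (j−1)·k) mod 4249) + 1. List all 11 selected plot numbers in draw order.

Selection 1: 2424
Selection 2: 2424 + 388 = 2812
Selection 3: 2812 + 388 = 3200
Selection 4: 3200 + 388 = 3588
Selection 5: 3588 + 388 = 3976
Selection 6: 3976 + 388 = 4364 → 4364 − 4249 = 115
Selection 7: 115 + 388 = 503
Selection 8: 503 + 388 = 891
Selection 9: 891 + 388 = 1279
Selection 10: 1279 + 388 = 1667
Selection 11: 1667 + 388 = 2055

2424, 2812, 3200, 3588, 3976, 115, 503, 891, 1279, 1667, 2055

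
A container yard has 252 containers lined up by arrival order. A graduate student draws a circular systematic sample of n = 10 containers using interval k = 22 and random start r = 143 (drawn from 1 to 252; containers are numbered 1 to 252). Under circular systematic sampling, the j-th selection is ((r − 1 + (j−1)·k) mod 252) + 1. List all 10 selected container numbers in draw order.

143, 165, 187, 209, 231, 1, 23, 45, 67, 89

Selection 1: 143
Selection 2: 143 + 22 = 165
Selection 3: 165 + 22 = 187
Selection 4: 187 + 22 = 209
Selection 5: 209 + 22 = 231
Selection 6: 231 + 22 = 253 → 253 − 252 = 1
Selection 7: 1 + 22 = 23
Selection 8: 23 + 22 = 45
Selection 9: 45 + 22 = 67
Selection 10: 67 + 22 = 89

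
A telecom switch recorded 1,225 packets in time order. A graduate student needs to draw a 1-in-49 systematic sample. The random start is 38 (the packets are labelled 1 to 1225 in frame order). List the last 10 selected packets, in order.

16th selection = 38 + 15×49 = 773
17th: 773 + 49 = 822
18th: 822 + 49 = 871
19th: 871 + 49 = 920
20th: 920 + 49 = 969
21st: 969 + 49 = 1018
22nd: 1018 + 49 = 1067
23rd: 1067 + 49 = 1116
24th: 1116 + 49 = 1165
25th: 1165 + 49 = 1214

773, 822, 871, 920, 969, 1018, 1067, 1116, 1165, 1214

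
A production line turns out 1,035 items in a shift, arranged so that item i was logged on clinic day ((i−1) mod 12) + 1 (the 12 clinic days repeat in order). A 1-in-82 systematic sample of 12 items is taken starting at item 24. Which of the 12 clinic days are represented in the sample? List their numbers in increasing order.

Consecutive selections differ by k = 82, so their clinic day numbers differ by 82 mod 12 = 10.
gcd(82, 12) = 2, so the sample visits 12/2 = 6 distinct residues mod 12.
Start 24 is clinic day 12; the clinic days hit are 2, 4, 6, 8, 10, 12.

2, 4, 6, 8, 10, 12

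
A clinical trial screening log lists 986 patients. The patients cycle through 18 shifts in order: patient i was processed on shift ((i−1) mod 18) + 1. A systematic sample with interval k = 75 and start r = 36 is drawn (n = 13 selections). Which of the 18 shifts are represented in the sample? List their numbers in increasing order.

3, 6, 9, 12, 15, 18

Consecutive selections differ by k = 75, so their shift numbers differ by 75 mod 18 = 3.
gcd(75, 18) = 3, so the sample visits 18/3 = 6 distinct residues mod 18.
Start 36 is shift 18; the shifts hit are 3, 6, 9, 12, 15, 18.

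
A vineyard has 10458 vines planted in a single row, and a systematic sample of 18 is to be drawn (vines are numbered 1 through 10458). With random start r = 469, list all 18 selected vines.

469, 1050, 1631, 2212, 2793, 3374, 3955, 4536, 5117, 5698, 6279, 6860, 7441, 8022, 8603, 9184, 9765, 10346

k = N/n = 10458/18 = 581
vine 1: 469
vine 2: 469 + 581 = 1050
vine 3: 1050 + 581 = 1631
vine 4: 1631 + 581 = 2212
vine 5: 2212 + 581 = 2793
vine 6: 2793 + 581 = 3374
vine 7: 3374 + 581 = 3955
vine 8: 3955 + 581 = 4536
vine 9: 4536 + 581 = 5117
vine 10: 5117 + 581 = 5698
vine 11: 5698 + 581 = 6279
vine 12: 6279 + 581 = 6860
vine 13: 6860 + 581 = 7441
vine 14: 7441 + 581 = 8022
vine 15: 8022 + 581 = 8603
vine 16: 8603 + 581 = 9184
vine 17: 9184 + 581 = 9765
vine 18: 9765 + 581 = 10346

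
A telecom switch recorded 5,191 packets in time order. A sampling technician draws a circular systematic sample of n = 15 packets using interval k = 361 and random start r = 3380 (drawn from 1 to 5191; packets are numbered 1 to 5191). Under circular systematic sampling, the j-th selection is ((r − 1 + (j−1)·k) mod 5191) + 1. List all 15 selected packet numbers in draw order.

3380, 3741, 4102, 4463, 4824, 5185, 355, 716, 1077, 1438, 1799, 2160, 2521, 2882, 3243

Selection 1: 3380
Selection 2: 3380 + 361 = 3741
Selection 3: 3741 + 361 = 4102
Selection 4: 4102 + 361 = 4463
Selection 5: 4463 + 361 = 4824
Selection 6: 4824 + 361 = 5185
Selection 7: 5185 + 361 = 5546 → 5546 − 5191 = 355
Selection 8: 355 + 361 = 716
Selection 9: 716 + 361 = 1077
Selection 10: 1077 + 361 = 1438
Selection 11: 1438 + 361 = 1799
Selection 12: 1799 + 361 = 2160
Selection 13: 2160 + 361 = 2521
Selection 14: 2521 + 361 = 2882
Selection 15: 2882 + 361 = 3243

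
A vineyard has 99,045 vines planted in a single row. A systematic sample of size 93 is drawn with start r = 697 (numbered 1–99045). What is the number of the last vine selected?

k = 99045/93 = 1065
93rd selection = r + (93−1)·k = 697 + 92×1065 = 697 + 97980 = 98677

98677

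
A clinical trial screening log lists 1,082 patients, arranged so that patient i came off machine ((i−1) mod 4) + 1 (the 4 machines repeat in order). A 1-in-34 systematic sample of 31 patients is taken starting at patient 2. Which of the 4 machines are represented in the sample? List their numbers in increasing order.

2, 4

Consecutive selections differ by k = 34, so their machine numbers differ by 34 mod 4 = 2.
gcd(34, 4) = 2, so the sample visits 4/2 = 2 distinct residues mod 4.
Start 2 is machine 2; the machines hit are 2, 4.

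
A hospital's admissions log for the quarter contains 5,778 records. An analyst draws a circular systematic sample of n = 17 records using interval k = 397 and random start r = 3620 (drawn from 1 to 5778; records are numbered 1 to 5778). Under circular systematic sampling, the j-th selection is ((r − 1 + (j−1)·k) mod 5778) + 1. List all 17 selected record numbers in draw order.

3620, 4017, 4414, 4811, 5208, 5605, 224, 621, 1018, 1415, 1812, 2209, 2606, 3003, 3400, 3797, 4194

Selection 1: 3620
Selection 2: 3620 + 397 = 4017
Selection 3: 4017 + 397 = 4414
Selection 4: 4414 + 397 = 4811
Selection 5: 4811 + 397 = 5208
Selection 6: 5208 + 397 = 5605
Selection 7: 5605 + 397 = 6002 → 6002 − 5778 = 224
Selection 8: 224 + 397 = 621
Selection 9: 621 + 397 = 1018
Selection 10: 1018 + 397 = 1415
Selection 11: 1415 + 397 = 1812
Selection 12: 1812 + 397 = 2209
Selection 13: 2209 + 397 = 2606
Selection 14: 2606 + 397 = 3003
Selection 15: 3003 + 397 = 3400
Selection 16: 3400 + 397 = 3797
Selection 17: 3797 + 397 = 4194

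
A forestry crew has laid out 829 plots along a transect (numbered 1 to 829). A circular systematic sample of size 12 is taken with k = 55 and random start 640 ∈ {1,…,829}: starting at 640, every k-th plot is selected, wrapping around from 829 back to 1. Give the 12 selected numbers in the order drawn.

Selection 1: 640
Selection 2: 640 + 55 = 695
Selection 3: 695 + 55 = 750
Selection 4: 750 + 55 = 805
Selection 5: 805 + 55 = 860 → 860 − 829 = 31
Selection 6: 31 + 55 = 86
Selection 7: 86 + 55 = 141
Selection 8: 141 + 55 = 196
Selection 9: 196 + 55 = 251
Selection 10: 251 + 55 = 306
Selection 11: 306 + 55 = 361
Selection 12: 361 + 55 = 416

640, 695, 750, 805, 31, 86, 141, 196, 251, 306, 361, 416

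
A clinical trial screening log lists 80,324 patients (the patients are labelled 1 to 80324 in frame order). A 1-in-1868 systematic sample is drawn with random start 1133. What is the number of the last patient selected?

k = 1868
43rd selection = r + (43−1)·k = 1133 + 42×1868 = 1133 + 78456 = 79589

79589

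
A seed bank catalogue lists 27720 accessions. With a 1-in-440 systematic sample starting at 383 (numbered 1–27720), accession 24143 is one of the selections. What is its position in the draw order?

k = 440
position = (24143 − 383)/440 + 1 = 23760/440 + 1 = 54 + 1 = 55

55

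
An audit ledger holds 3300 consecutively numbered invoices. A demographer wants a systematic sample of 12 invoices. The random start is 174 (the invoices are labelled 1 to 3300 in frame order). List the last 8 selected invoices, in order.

1274, 1549, 1824, 2099, 2374, 2649, 2924, 3199

k = N/n = 3300/12 = 275
5th selection = 174 + 4×275 = 1274
6th: 1274 + 275 = 1549
7th: 1549 + 275 = 1824
8th: 1824 + 275 = 2099
9th: 2099 + 275 = 2374
10th: 2374 + 275 = 2649
11th: 2649 + 275 = 2924
12th: 2924 + 275 = 3199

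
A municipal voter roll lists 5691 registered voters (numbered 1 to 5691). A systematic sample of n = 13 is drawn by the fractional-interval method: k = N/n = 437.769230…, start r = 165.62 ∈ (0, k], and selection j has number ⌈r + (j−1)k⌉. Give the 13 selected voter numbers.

166, 604, 1042, 1479, 1917, 2355, 2793, 3231, 3668, 4106, 4544, 4982, 5419

j=1: r + 0k = 165.62 → ⌈·⌉ = 166
j=2: r + 1k = 603.389230… → ⌈·⌉ = 604
j=3: r + 2k = 1041.158461… → ⌈·⌉ = 1042
j=4: r + 3k = 1478.927692… → ⌈·⌉ = 1479
j=5: r + 4k = 1916.696923… → ⌈·⌉ = 1917
j=6: r + 5k = 2354.466153… → ⌈·⌉ = 2355
j=7: r + 6k = 2792.235384… → ⌈·⌉ = 2793
j=8: r + 7k = 3230.004615… → ⌈·⌉ = 3231
j=9: r + 8k = 3667.773846… → ⌈·⌉ = 3668
j=10: r + 9k = 4105.543076… → ⌈·⌉ = 4106
j=11: r + 10k = 4543.312307… → ⌈·⌉ = 4544
j=12: r + 11k = 4981.081538… → ⌈·⌉ = 4982
j=13: r + 12k = 5418.850769… → ⌈·⌉ = 5419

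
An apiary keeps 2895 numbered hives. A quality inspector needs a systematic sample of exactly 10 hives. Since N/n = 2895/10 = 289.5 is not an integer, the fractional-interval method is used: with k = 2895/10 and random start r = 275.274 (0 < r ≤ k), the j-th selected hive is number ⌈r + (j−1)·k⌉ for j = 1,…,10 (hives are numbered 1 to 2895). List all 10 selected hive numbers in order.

276, 565, 855, 1144, 1434, 1723, 2013, 2302, 2592, 2881

j=1: r + 0k = 275.274 → ⌈·⌉ = 276
j=2: r + 1k = 564.774 → ⌈·⌉ = 565
j=3: r + 2k = 854.274 → ⌈·⌉ = 855
j=4: r + 3k = 1143.774 → ⌈·⌉ = 1144
j=5: r + 4k = 1433.274 → ⌈·⌉ = 1434
j=6: r + 5k = 1722.774 → ⌈·⌉ = 1723
j=7: r + 6k = 2012.274 → ⌈·⌉ = 2013
j=8: r + 7k = 2301.774 → ⌈·⌉ = 2302
j=9: r + 8k = 2591.274 → ⌈·⌉ = 2592
j=10: r + 9k = 2880.774 → ⌈·⌉ = 2881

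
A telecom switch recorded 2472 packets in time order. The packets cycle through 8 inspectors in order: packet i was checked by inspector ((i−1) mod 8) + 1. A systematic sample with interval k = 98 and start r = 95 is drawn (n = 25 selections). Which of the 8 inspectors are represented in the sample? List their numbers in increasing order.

Consecutive selections differ by k = 98, so their inspector numbers differ by 98 mod 8 = 2.
gcd(98, 8) = 2, so the sample visits 8/2 = 4 distinct residues mod 8.
Start 95 is inspector 7; the inspectors hit are 1, 3, 5, 7.

1, 3, 5, 7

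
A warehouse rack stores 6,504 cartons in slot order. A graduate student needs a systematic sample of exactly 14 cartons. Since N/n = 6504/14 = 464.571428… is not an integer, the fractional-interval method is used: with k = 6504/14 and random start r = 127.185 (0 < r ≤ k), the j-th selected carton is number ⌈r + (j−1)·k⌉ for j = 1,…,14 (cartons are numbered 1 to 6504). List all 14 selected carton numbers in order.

128, 592, 1057, 1521, 1986, 2451, 2915, 3380, 3844, 4309, 4773, 5238, 5703, 6167

j=1: r + 0k = 127.185 → ⌈·⌉ = 128
j=2: r + 1k = 591.756428… → ⌈·⌉ = 592
j=3: r + 2k = 1056.327857… → ⌈·⌉ = 1057
j=4: r + 3k = 1520.899285… → ⌈·⌉ = 1521
j=5: r + 4k = 1985.470714… → ⌈·⌉ = 1986
j=6: r + 5k = 2450.042142… → ⌈·⌉ = 2451
j=7: r + 6k = 2914.613571… → ⌈·⌉ = 2915
j=8: r + 7k = 3379.185 → ⌈·⌉ = 3380
j=9: r + 8k = 3843.756428… → ⌈·⌉ = 3844
j=10: r + 9k = 4308.327857… → ⌈·⌉ = 4309
j=11: r + 10k = 4772.899285… → ⌈·⌉ = 4773
j=12: r + 11k = 5237.470714… → ⌈·⌉ = 5238
j=13: r + 12k = 5702.042142… → ⌈·⌉ = 5703
j=14: r + 13k = 6166.613571… → ⌈·⌉ = 6167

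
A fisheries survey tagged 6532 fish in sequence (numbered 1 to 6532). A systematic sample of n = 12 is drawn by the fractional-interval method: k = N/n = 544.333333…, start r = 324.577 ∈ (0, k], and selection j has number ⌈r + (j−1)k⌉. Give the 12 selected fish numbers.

j=1: r + 0k = 324.577 → ⌈·⌉ = 325
j=2: r + 1k = 868.910333… → ⌈·⌉ = 869
j=3: r + 2k = 1413.243666… → ⌈·⌉ = 1414
j=4: r + 3k = 1957.577 → ⌈·⌉ = 1958
j=5: r + 4k = 2501.910333… → ⌈·⌉ = 2502
j=6: r + 5k = 3046.243666… → ⌈·⌉ = 3047
j=7: r + 6k = 3590.577 → ⌈·⌉ = 3591
j=8: r + 7k = 4134.910333… → ⌈·⌉ = 4135
j=9: r + 8k = 4679.243666… → ⌈·⌉ = 4680
j=10: r + 9k = 5223.577 → ⌈·⌉ = 5224
j=11: r + 10k = 5767.910333… → ⌈·⌉ = 5768
j=12: r + 11k = 6312.243666… → ⌈·⌉ = 6313

325, 869, 1414, 1958, 2502, 3047, 3591, 4135, 4680, 5224, 5768, 6313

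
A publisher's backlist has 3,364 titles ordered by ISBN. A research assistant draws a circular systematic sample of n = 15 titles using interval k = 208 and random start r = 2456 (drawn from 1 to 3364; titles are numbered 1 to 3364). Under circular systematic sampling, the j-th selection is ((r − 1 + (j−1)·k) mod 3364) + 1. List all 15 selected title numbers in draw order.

Selection 1: 2456
Selection 2: 2456 + 208 = 2664
Selection 3: 2664 + 208 = 2872
Selection 4: 2872 + 208 = 3080
Selection 5: 3080 + 208 = 3288
Selection 6: 3288 + 208 = 3496 → 3496 − 3364 = 132
Selection 7: 132 + 208 = 340
Selection 8: 340 + 208 = 548
Selection 9: 548 + 208 = 756
Selection 10: 756 + 208 = 964
Selection 11: 964 + 208 = 1172
Selection 12: 1172 + 208 = 1380
Selection 13: 1380 + 208 = 1588
Selection 14: 1588 + 208 = 1796
Selection 15: 1796 + 208 = 2004

2456, 2664, 2872, 3080, 3288, 132, 340, 548, 756, 964, 1172, 1380, 1588, 1796, 2004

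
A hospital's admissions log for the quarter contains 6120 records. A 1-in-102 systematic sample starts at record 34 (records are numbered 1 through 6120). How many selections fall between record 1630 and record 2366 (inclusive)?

k = 102
First selection ≥ 1630: 34 + ⌈(1630−34)/102⌉·102 = 34 + 16×102 = 1666
Last selection ≤ 2366: 34 + ⌊(2366−34)/102⌋·102 = 34 + 22×102 = 2278
Count = 22 − 16 + 1 = 7

7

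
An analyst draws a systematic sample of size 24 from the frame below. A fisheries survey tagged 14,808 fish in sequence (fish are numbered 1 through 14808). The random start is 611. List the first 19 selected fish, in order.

611, 1228, 1845, 2462, 3079, 3696, 4313, 4930, 5547, 6164, 6781, 7398, 8015, 8632, 9249, 9866, 10483, 11100, 11717

k = N/n = 14808/24 = 617
fish 1: 611
fish 2: 611 + 617 = 1228
fish 3: 1228 + 617 = 1845
fish 4: 1845 + 617 = 2462
fish 5: 2462 + 617 = 3079
fish 6: 3079 + 617 = 3696
fish 7: 3696 + 617 = 4313
fish 8: 4313 + 617 = 4930
fish 9: 4930 + 617 = 5547
fish 10: 5547 + 617 = 6164
fish 11: 6164 + 617 = 6781
fish 12: 6781 + 617 = 7398
fish 13: 7398 + 617 = 8015
fish 14: 8015 + 617 = 8632
fish 15: 8632 + 617 = 9249
fish 16: 9249 + 617 = 9866
fish 17: 9866 + 617 = 10483
fish 18: 10483 + 617 = 11100
fish 19: 11100 + 617 = 11717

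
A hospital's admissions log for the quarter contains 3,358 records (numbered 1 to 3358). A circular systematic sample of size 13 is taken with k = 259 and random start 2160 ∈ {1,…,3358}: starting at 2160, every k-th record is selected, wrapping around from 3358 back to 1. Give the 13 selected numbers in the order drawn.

Selection 1: 2160
Selection 2: 2160 + 259 = 2419
Selection 3: 2419 + 259 = 2678
Selection 4: 2678 + 259 = 2937
Selection 5: 2937 + 259 = 3196
Selection 6: 3196 + 259 = 3455 → 3455 − 3358 = 97
Selection 7: 97 + 259 = 356
Selection 8: 356 + 259 = 615
Selection 9: 615 + 259 = 874
Selection 10: 874 + 259 = 1133
Selection 11: 1133 + 259 = 1392
Selection 12: 1392 + 259 = 1651
Selection 13: 1651 + 259 = 1910

2160, 2419, 2678, 2937, 3196, 97, 356, 615, 874, 1133, 1392, 1651, 1910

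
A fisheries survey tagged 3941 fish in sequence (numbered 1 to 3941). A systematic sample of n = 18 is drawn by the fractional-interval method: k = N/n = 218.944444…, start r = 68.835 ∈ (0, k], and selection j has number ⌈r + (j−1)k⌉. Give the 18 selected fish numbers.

69, 288, 507, 726, 945, 1164, 1383, 1602, 1821, 2040, 2259, 2478, 2697, 2916, 3135, 3354, 3572, 3791

j=1: r + 0k = 68.835 → ⌈·⌉ = 69
j=2: r + 1k = 287.779444… → ⌈·⌉ = 288
j=3: r + 2k = 506.723888… → ⌈·⌉ = 507
j=4: r + 3k = 725.668333… → ⌈·⌉ = 726
j=5: r + 4k = 944.612777… → ⌈·⌉ = 945
j=6: r + 5k = 1163.557222… → ⌈·⌉ = 1164
j=7: r + 6k = 1382.501666… → ⌈·⌉ = 1383
j=8: r + 7k = 1601.446111… → ⌈·⌉ = 1602
j=9: r + 8k = 1820.390555… → ⌈·⌉ = 1821
j=10: r + 9k = 2039.335 → ⌈·⌉ = 2040
j=11: r + 10k = 2258.279444… → ⌈·⌉ = 2259
j=12: r + 11k = 2477.223888… → ⌈·⌉ = 2478
j=13: r + 12k = 2696.168333… → ⌈·⌉ = 2697
j=14: r + 13k = 2915.112777… → ⌈·⌉ = 2916
j=15: r + 14k = 3134.057222… → ⌈·⌉ = 3135
j=16: r + 15k = 3353.001666… → ⌈·⌉ = 3354
j=17: r + 16k = 3571.946111… → ⌈·⌉ = 3572
j=18: r + 17k = 3790.890555… → ⌈·⌉ = 3791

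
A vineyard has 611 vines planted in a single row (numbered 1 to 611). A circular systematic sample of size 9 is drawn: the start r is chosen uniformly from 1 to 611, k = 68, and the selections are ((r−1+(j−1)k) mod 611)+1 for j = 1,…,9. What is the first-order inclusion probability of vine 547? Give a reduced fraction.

9/611

For each position j, as r ranges over 1…611 the j-th selection hits every vine exactly once, so vine 547 is selected for exactly 9 of the 611 starts.
Inclusion probability = 9/611.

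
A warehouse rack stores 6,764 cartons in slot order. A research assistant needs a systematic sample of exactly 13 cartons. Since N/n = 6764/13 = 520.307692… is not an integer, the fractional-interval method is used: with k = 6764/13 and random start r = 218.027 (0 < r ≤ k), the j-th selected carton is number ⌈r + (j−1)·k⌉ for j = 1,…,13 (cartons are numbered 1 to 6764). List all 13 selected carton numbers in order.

219, 739, 1259, 1779, 2300, 2820, 3340, 3861, 4381, 4901, 5422, 5942, 6462

j=1: r + 0k = 218.027 → ⌈·⌉ = 219
j=2: r + 1k = 738.334692… → ⌈·⌉ = 739
j=3: r + 2k = 1258.642384… → ⌈·⌉ = 1259
j=4: r + 3k = 1778.950076… → ⌈·⌉ = 1779
j=5: r + 4k = 2299.257769… → ⌈·⌉ = 2300
j=6: r + 5k = 2819.565461… → ⌈·⌉ = 2820
j=7: r + 6k = 3339.873153… → ⌈·⌉ = 3340
j=8: r + 7k = 3860.180846… → ⌈·⌉ = 3861
j=9: r + 8k = 4380.488538… → ⌈·⌉ = 4381
j=10: r + 9k = 4900.796230… → ⌈·⌉ = 4901
j=11: r + 10k = 5421.103923… → ⌈·⌉ = 5422
j=12: r + 11k = 5941.411615… → ⌈·⌉ = 5942
j=13: r + 12k = 6461.719307… → ⌈·⌉ = 6462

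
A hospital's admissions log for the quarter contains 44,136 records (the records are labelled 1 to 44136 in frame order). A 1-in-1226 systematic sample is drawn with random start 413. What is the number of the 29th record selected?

k = 1226
29th selection = r + (29−1)·k = 413 + 28×1226 = 413 + 34328 = 34741

34741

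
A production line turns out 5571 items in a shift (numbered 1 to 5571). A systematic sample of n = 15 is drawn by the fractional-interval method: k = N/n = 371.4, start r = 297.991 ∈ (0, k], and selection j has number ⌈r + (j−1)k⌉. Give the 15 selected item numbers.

298, 670, 1041, 1413, 1784, 2155, 2527, 2898, 3270, 3641, 4012, 4384, 4755, 5127, 5498

j=1: r + 0k = 297.991 → ⌈·⌉ = 298
j=2: r + 1k = 669.391 → ⌈·⌉ = 670
j=3: r + 2k = 1040.791 → ⌈·⌉ = 1041
j=4: r + 3k = 1412.191 → ⌈·⌉ = 1413
j=5: r + 4k = 1783.591 → ⌈·⌉ = 1784
j=6: r + 5k = 2154.991 → ⌈·⌉ = 2155
j=7: r + 6k = 2526.391 → ⌈·⌉ = 2527
j=8: r + 7k = 2897.791 → ⌈·⌉ = 2898
j=9: r + 8k = 3269.191 → ⌈·⌉ = 3270
j=10: r + 9k = 3640.591 → ⌈·⌉ = 3641
j=11: r + 10k = 4011.991 → ⌈·⌉ = 4012
j=12: r + 11k = 4383.391 → ⌈·⌉ = 4384
j=13: r + 12k = 4754.791 → ⌈·⌉ = 4755
j=14: r + 13k = 5126.191 → ⌈·⌉ = 5127
j=15: r + 14k = 5497.591 → ⌈·⌉ = 5498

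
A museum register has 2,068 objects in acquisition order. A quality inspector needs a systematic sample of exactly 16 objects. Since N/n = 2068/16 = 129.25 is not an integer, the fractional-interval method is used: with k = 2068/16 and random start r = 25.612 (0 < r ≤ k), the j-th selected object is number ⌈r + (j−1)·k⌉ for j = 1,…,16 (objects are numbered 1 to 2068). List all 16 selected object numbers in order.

26, 155, 285, 414, 543, 672, 802, 931, 1060, 1189, 1319, 1448, 1577, 1706, 1836, 1965

j=1: r + 0k = 25.612 → ⌈·⌉ = 26
j=2: r + 1k = 154.862 → ⌈·⌉ = 155
j=3: r + 2k = 284.112 → ⌈·⌉ = 285
j=4: r + 3k = 413.362 → ⌈·⌉ = 414
j=5: r + 4k = 542.612 → ⌈·⌉ = 543
j=6: r + 5k = 671.862 → ⌈·⌉ = 672
j=7: r + 6k = 801.112 → ⌈·⌉ = 802
j=8: r + 7k = 930.362 → ⌈·⌉ = 931
j=9: r + 8k = 1059.612 → ⌈·⌉ = 1060
j=10: r + 9k = 1188.862 → ⌈·⌉ = 1189
j=11: r + 10k = 1318.112 → ⌈·⌉ = 1319
j=12: r + 11k = 1447.362 → ⌈·⌉ = 1448
j=13: r + 12k = 1576.612 → ⌈·⌉ = 1577
j=14: r + 13k = 1705.862 → ⌈·⌉ = 1706
j=15: r + 14k = 1835.112 → ⌈·⌉ = 1836
j=16: r + 15k = 1964.362 → ⌈·⌉ = 1965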